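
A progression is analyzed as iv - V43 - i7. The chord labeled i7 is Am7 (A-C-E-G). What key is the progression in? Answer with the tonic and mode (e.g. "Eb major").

i7 is given as A-C-E-G — a minor seventh chord with root A.
If A is scale degree 1 and the mode makes that degree carry a minor seventh chord, the tonic is A and the mode is minor.

A minor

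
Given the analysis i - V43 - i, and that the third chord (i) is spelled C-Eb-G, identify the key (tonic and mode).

C minor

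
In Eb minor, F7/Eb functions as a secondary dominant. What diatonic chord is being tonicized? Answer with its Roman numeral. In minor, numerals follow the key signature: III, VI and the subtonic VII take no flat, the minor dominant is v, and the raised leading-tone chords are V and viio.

V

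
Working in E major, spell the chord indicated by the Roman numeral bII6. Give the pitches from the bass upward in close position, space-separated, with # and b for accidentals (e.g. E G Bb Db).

A C F

bII6 is the Neapolitan sixth — a major triad on the lowered second degree, here in its customary first inversion. In E major that root is F.
So the chord is F-A-C.
With the 6 figure the chord is in first inversion; from the bass A upward in close position it reads A-C-F.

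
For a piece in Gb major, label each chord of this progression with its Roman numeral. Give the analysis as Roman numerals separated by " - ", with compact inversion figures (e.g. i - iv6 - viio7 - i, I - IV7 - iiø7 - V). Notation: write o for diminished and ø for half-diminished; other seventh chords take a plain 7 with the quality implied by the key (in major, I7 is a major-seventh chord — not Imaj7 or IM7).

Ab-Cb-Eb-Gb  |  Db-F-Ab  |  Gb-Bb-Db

Ab-Cb-Eb-Gb: minor seventh chord on Ab = scale degree 2 → ii7.
Db-F-Ab has root Db, degree 5 in Gb major, so V.
Gb-Bb-Db has root Gb, degree 1 in Gb major, so I.

ii7 - V - I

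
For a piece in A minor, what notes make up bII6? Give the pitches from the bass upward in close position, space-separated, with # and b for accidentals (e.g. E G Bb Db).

bII6 is the Neapolitan sixth — a major triad on the lowered second degree, here in its customary first inversion. In A minor that root is Bb.
So the chord is Bb-D-F.
With the 6 figure the chord is in first inversion; from the bass D upward in close position it reads D-F-Bb.

D F Bb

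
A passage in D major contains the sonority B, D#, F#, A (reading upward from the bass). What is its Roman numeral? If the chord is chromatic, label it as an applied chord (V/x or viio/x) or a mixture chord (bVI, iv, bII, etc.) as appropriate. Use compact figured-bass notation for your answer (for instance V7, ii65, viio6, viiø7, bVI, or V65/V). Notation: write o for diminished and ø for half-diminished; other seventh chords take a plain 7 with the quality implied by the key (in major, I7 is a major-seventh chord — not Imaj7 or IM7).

Stacked in thirds the chord is B-D#-F#-A: a dominant seventh chord on B.
B is not a diatonic chord root with this quality in D major, but it lies a perfect fifth above E (ii), so the chord functions as an applied dominant of ii.

V7/ii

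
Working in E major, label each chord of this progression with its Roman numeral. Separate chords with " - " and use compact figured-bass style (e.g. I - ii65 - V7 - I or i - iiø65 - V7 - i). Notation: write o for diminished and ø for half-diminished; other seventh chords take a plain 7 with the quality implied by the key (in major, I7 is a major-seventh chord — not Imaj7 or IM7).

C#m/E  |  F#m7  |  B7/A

vi6 - ii7 - V42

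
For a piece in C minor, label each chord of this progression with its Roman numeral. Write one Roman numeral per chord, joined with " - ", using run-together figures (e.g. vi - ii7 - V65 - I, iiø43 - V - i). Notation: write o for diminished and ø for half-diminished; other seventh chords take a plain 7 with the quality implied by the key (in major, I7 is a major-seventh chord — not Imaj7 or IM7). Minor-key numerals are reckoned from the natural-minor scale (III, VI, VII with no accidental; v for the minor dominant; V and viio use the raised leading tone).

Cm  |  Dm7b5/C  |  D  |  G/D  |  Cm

i - iiø42 - V/V - V64 - i

Cm: minor triad on C = scale degree 1 → i.
Dm7b5/C has root D, degree 2 in C minor, so iiø42.
D is the secondary dominant of V (major triad on D): V/V.
G/D: major triad on G = scale degree 5 → V64.
Cm: root C is the tonic; minor triad there is i.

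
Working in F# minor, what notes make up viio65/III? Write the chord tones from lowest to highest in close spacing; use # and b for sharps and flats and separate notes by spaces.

B D F G#

viio65/III is a secondary leading-tone chord. The target III is A in F# minor; the applied chord is rooted a semitone below, on G#.
Building a fully diminished seventh chord on G# gives G#-B-D-F.
The figured bass 65 indicates first inversion, placing the third (B) in the bass: B-D-F-G#.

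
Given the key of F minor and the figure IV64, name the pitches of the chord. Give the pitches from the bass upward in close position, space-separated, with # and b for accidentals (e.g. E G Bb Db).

F Bb D

Scale degree 4 in F minor is Bb; here the chord built on it is altered to a major triad. IV64 is the major subdominant, borrowed from the parallel major.
So the chord is Bb-D-F.
The figured bass 64 indicates second inversion, placing the fifth (F) in the bass: F-Bb-D.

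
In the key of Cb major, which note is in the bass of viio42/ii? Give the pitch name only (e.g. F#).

Bbb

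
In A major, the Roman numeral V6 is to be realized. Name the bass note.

V in A major has root E; the chord is E-G#-B.
The figure 6 means first inversion — the third is in the bass.

G#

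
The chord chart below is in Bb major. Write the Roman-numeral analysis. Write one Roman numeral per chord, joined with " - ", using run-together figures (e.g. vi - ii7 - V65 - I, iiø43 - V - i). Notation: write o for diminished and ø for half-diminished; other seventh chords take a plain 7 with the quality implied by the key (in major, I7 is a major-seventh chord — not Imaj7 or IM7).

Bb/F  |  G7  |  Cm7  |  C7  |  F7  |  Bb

I64 - V7/ii - ii7 - V7/V - V7 - I

Bb/F: major triad on Bb = scale degree 1 → I64.
G7: a dominant seventh chord on G, the applied dominant of ii → V7/ii.
Cm7: root C is the supertonic; minor seventh chord there is ii7.
C7: a dominant seventh chord on C, the applied dominant of V → V7/V.
F7: dominant seventh chord on F = scale degree 5 → V7.
Bb: root Bb is the tonic; major triad there is I.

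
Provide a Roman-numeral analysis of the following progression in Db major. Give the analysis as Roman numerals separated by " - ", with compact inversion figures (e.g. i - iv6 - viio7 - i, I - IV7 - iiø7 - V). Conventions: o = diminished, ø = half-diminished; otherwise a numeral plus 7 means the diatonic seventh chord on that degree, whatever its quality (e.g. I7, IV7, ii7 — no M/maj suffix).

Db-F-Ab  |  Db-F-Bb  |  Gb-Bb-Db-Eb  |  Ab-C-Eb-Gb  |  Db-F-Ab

Db-F-Ab has root Db, degree 1 in Db major, so I.
Db-F-Bb: minor triad on Bb = scale degree 6 → vi6.
Gb-Bb-Db-Eb has root Eb, degree 2 in Db major, so ii65.
Ab-C-Eb-Gb: dominant seventh chord on Ab = scale degree 5 → V7.
Db-F-Ab has root Db, degree 1 in Db major, so I.

I - vi6 - ii65 - V7 - I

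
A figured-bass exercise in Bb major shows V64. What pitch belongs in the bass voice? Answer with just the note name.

C

V in Bb major has root F; the chord is F-A-C.
The figure 64 means second inversion — the fifth is in the bass.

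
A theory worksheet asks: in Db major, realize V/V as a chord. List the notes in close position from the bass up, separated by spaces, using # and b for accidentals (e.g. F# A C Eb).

Eb G Bb

The slash means an applied dominant: we want the dominant of V. In Db major, V is Ab major, and its dominant is built on Eb.
Building a major triad on Eb gives Eb-G-Bb.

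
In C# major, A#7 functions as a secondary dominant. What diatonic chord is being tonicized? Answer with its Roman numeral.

The chord is a dominant seventh chord on A#.
A dominant resolves down a perfect fifth: A# → D#. In C# major, D# is scale degree 2, i.e. ii.

ii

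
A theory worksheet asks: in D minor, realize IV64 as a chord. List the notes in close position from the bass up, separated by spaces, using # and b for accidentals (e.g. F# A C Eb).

D G B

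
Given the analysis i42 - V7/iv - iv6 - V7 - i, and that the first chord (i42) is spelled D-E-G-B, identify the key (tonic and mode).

E minor

The chord Em7/D is a minor seventh chord rooted on E; its label is i42.
If E is scale degree 1 and the mode makes that degree carry a minor seventh chord, the tonic is E and the mode is minor.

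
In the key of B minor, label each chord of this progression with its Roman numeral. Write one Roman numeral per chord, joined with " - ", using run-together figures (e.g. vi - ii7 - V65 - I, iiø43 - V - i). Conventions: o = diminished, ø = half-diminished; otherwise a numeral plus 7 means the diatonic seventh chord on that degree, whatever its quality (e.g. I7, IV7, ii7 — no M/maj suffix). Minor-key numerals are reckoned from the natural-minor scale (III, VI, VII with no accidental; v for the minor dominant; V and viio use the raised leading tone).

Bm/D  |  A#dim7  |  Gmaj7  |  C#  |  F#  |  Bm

Bm/D: minor triad on B = scale degree 1 → i6.
A#dim7: fully diminished seventh chord on A# = scale degree 7 → viio7.
Gmaj7: major seventh chord on G = scale degree 6 → VI7.
C#: a major triad on C#, the applied dominant of V → V/V.
F# has root F#, degree 5 in B minor, so V.
Bm: root B is the tonic; minor triad there is i.

i6 - viio7 - VI7 - V/V - V - i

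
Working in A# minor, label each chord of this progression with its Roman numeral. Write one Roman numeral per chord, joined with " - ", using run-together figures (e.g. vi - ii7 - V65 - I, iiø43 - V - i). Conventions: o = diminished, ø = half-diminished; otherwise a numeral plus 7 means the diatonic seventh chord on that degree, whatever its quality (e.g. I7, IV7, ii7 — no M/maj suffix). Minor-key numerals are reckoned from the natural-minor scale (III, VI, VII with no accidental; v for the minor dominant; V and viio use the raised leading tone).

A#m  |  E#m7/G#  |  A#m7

i - v65 - i7

A#m: root A# is the tonic; minor triad there is i.
E#m7/G#: minor seventh chord on E# = scale degree 5 → v65.
A#m7 has root A#, degree 1 in A# minor, so i7.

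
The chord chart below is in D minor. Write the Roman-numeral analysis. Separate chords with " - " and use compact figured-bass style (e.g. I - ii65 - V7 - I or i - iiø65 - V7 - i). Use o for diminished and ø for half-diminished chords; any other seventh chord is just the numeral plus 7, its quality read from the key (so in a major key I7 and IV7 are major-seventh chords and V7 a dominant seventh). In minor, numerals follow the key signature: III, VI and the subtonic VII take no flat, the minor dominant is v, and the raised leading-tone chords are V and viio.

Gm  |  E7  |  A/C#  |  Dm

Gm has root G, degree 4 in D minor, so iv.
E7 is the secondary dominant of V (dominant seventh chord on E): V7/V.
A/C# has root A, degree 5 in D minor, so V6.
Dm: root D is the tonic; minor triad there is i.

iv - V7/V - V6 - i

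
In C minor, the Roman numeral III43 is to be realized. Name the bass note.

Bb

III in C minor has root Eb; the chord is Eb-G-Bb-D.
The figure 43 means second inversion — the fifth is in the bass.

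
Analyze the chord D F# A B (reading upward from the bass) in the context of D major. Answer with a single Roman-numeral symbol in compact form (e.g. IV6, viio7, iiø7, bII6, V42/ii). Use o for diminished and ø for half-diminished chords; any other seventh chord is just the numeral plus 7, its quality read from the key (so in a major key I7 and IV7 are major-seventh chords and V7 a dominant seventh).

vi65

The pitches B-D-F#-A form a minor seventh chord rooted on B.
B is scale degree 6 in D major, and a minor seventh chord on that degree is written vi7.
With D in the bass the chord is in first inversion, so the figured bass is 65.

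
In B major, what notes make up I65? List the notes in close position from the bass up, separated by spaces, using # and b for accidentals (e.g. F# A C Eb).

D# F# A# B

In B major, the first degree is B, and the diatonic chord built there is a major seventh chord.
Stacking thirds from B gives B-D#-F#-A#.
With the 65 figure the chord is in first inversion; from the bass D# upward in close position it reads D#-F#-A#-B.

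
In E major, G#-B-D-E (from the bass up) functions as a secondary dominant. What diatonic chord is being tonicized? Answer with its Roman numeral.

IV

The chord is a dominant seventh chord on E.
A dominant resolves down a perfect fifth: E → A. In E major, A is scale degree 4, i.e. IV.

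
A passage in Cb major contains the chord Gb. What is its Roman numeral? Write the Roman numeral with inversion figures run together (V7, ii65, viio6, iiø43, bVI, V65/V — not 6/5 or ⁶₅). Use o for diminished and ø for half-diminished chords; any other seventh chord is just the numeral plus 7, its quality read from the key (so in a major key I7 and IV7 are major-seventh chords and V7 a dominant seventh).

V

The pitches Gb-Bb-Db form a major triad rooted on Gb.
Gb is scale degree 5 in Cb major, and a major triad on that degree is written V.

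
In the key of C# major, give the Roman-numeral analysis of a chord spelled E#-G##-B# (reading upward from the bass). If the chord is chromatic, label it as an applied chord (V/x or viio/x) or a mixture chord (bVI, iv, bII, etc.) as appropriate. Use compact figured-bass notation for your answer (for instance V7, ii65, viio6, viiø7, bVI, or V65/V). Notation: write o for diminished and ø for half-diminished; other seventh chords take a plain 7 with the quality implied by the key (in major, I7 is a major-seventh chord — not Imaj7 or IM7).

V/vi

Stacked in thirds the chord is E#-G##-B#: a major triad on E#.
E# is not a diatonic chord root with this quality in C# major, but it lies a perfect fifth above A# (vi), so the chord functions as an applied dominant of vi.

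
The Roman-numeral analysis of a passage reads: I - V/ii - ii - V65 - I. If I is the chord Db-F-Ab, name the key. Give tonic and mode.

I is given as Db-F-Ab — a major triad with root Db.
If Db is scale degree 1 and the mode makes that degree carry a major triad, the tonic is Db and the mode is major.

Db major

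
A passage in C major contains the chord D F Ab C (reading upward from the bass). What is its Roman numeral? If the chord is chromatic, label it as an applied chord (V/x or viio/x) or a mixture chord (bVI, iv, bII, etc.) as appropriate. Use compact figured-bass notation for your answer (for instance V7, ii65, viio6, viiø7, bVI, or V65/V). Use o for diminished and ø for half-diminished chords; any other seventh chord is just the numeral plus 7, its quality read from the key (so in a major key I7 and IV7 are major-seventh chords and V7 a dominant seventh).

iiø7

Stacked in thirds the chord is D-F-Ab-C: a half-diminished seventh chord on D.
D is the second degree of C major. This is the half-diminished supertonic seventh, borrowed from the parallel minor.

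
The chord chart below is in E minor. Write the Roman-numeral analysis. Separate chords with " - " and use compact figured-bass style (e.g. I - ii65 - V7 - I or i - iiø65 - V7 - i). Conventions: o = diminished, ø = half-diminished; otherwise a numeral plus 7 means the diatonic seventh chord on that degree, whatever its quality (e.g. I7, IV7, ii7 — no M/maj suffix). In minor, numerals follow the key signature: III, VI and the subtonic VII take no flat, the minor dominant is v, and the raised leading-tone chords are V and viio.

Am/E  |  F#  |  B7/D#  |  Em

iv64 - V/V - V65 - i

Am/E: root A is the subdominant; minor triad there is iv64.
F#: a major triad on F#, the applied dominant of V → V/V.
B7/D#: dominant seventh chord on B = scale degree 5 → V65.
Em: minor triad on E = scale degree 1 → i.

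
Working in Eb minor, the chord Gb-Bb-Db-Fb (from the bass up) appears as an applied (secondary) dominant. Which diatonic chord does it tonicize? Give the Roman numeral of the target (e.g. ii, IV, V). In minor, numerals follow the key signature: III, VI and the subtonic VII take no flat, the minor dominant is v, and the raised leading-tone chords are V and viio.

The chord is a dominant seventh chord on Gb.
A dominant resolves down a perfect fifth: Gb → Cb. In Eb minor, Cb is scale degree 6, i.e. VI.

VI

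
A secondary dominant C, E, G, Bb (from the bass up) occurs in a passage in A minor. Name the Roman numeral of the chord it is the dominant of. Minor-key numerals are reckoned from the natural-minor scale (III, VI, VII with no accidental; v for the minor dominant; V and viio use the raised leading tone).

VI

The chord is a dominant seventh chord on C.
A dominant resolves down a perfect fifth: C → F. In A minor, F is scale degree 6, i.e. VI.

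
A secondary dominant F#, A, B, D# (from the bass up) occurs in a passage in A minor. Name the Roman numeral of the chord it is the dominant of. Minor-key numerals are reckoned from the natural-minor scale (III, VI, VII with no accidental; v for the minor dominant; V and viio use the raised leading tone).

V

The chord is a dominant seventh chord on B.
A dominant resolves down a perfect fifth: B → E. In A minor, E is scale degree 5, i.e. V.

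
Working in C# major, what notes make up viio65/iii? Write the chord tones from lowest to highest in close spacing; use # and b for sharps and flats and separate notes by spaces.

F## A# C# D##

viio65/iii is a secondary leading-tone chord. The target iii is E# in C# major; the applied chord is rooted a semitone below, on D##.
Building a fully diminished seventh chord on D## gives D##-F##-A#-C#.
With the 65 figure the chord is in first inversion; from the bass F## upward in close position it reads F##-A#-C#-D##.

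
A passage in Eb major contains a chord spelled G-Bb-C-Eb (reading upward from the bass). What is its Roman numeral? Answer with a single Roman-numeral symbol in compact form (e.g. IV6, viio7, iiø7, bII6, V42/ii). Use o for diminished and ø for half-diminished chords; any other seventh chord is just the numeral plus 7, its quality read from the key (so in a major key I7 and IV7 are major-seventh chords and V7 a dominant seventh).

vi43

Stacked in thirds the chord is C-Eb-G-Bb: a minor seventh chord on C.
In Eb major, C is the submediant; the diatonic minor seventh chord there is vi7.
With G in the bass the chord is in second inversion, so the figured bass is 43.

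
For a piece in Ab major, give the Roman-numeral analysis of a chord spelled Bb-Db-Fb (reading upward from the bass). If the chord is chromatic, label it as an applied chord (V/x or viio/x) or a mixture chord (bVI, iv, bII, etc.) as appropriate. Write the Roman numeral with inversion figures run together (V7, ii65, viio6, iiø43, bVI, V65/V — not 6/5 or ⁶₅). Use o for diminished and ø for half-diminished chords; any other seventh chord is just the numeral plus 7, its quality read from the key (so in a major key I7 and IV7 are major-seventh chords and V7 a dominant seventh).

The pitches Bb-Db-Fb form a diminished triad rooted on Bb.
Bb is the second degree of Ab major. This is the diminished supertonic triad, borrowed from the parallel minor.

iio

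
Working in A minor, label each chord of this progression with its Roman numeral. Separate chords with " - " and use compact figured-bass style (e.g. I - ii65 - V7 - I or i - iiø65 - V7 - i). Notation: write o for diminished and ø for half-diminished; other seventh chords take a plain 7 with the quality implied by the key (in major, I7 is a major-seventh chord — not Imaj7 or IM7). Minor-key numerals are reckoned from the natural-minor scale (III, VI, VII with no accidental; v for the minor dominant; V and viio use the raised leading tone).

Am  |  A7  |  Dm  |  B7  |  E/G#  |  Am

Am: minor triad on A = scale degree 1 → i.
A7: chromatic; A is V of iv, so V7/iv.
Dm: root D is the subdominant; minor triad there is iv.
B7: chromatic; B is V of V, so V7/V.
E/G#: major triad on E = scale degree 5 → V6.
Am: minor triad on A = scale degree 1 → i.

i - V7/iv - iv - V7/V - V6 - i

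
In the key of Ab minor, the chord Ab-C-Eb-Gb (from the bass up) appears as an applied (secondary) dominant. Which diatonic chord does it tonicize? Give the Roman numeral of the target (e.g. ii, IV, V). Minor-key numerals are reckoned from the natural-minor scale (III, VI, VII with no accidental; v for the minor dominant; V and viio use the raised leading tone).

iv

The chord is a dominant seventh chord on Ab.
A dominant resolves down a perfect fifth: Ab → Db. In Ab minor, Db is scale degree 4, i.e. iv.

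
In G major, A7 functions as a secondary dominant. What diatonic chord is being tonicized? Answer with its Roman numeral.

The chord is a dominant seventh chord on A.
A dominant resolves down a perfect fifth: A → D. In G major, D is scale degree 5, i.e. V.

V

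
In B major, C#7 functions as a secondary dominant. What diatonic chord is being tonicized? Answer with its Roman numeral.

The chord is a dominant seventh chord on C#.
A dominant resolves down a perfect fifth: C# → F#. In B major, F# is scale degree 5, i.e. V.

V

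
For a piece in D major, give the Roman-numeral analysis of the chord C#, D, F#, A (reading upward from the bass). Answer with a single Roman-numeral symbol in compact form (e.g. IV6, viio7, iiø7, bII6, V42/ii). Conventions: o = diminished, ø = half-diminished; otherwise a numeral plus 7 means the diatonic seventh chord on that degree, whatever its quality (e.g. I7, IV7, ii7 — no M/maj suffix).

The pitches D-F#-A-C# form a major seventh chord rooted on D.
D is scale degree 1 in D major, and a major seventh chord on that degree is written I7.
With C# in the bass the chord is in third inversion, so the figured bass is 42.

I42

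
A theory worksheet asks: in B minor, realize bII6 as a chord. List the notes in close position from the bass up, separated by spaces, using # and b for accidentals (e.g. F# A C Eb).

E G C

bII6 is the Neapolitan sixth — a major triad on the lowered second degree, here in its customary first inversion. In B minor that root is C.
So the chord is C-E-G, a major triad.
With the 6 figure the chord is in first inversion; from the bass E upward in close position it reads E-G-C.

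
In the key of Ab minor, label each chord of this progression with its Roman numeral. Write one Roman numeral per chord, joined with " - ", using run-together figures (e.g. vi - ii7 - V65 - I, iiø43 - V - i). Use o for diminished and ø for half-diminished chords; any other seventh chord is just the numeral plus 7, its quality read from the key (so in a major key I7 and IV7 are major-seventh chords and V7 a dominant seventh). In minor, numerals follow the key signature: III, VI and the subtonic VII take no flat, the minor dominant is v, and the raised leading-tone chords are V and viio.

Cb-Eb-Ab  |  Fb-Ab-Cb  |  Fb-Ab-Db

i6 - VI - iv6

Cb-Eb-Ab: root Ab is the tonic; minor triad there is i6.
Fb-Ab-Cb: major triad on Fb = scale degree 6 → VI.
Fb-Ab-Db has root Db, degree 4 in Ab minor, so iv6.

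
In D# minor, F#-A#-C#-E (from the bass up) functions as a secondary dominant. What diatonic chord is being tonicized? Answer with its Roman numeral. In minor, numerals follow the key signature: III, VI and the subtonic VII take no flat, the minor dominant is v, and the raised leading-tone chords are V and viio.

VI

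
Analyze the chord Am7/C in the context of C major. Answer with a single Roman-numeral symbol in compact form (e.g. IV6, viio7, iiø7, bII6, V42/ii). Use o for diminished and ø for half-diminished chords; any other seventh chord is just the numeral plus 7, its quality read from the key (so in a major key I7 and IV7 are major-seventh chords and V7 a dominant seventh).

The pitches A-C-E-G form a minor seventh chord rooted on A.
A is scale degree 6 in C major, and a minor seventh chord on that degree is written vi7.
With C in the bass the chord is in first inversion, so the figured bass is 65.

vi65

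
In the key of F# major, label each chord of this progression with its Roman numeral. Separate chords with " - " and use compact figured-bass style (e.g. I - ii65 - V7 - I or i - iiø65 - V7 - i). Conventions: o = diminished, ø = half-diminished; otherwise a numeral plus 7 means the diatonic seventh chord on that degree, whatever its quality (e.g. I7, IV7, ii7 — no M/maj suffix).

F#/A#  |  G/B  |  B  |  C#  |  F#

F#/A# has root F#, degree 1 in F# major, so I6.
G/B is non-diatonic — a major triad on the lowered supertonic (G): the Neapolitan sixth, bII6 (third, B, in the bass — hence the 6).
B has root B, degree 4 in F# major, so IV.
C#: major triad on C# = scale degree 5 → V.
F#: major triad on F# = scale degree 1 → I.

I6 - bII6 - IV - V - I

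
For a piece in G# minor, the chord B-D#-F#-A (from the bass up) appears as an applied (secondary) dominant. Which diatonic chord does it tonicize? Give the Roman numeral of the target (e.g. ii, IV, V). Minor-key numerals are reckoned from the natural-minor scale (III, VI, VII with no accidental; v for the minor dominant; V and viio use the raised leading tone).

The chord is a dominant seventh chord on B.
A dominant resolves down a perfect fifth: B → E. In G# minor, E is scale degree 6, i.e. VI.

VI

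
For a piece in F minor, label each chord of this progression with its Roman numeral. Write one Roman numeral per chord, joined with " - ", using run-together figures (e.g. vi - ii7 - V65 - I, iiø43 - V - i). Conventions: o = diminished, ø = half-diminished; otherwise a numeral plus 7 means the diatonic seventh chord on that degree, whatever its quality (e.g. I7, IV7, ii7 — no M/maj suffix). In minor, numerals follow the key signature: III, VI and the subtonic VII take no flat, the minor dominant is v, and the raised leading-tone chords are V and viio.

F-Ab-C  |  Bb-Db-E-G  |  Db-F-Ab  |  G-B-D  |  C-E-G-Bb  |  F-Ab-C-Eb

F-Ab-C: root F is the tonic; minor triad there is i.
Bb-Db-E-G has root E, degree 7 in F minor, so viio43.
Db-F-Ab: major triad on Db = scale degree 6 → VI.
G-B-D: chromatic; G is V of V, so V/V.
C-E-G-Bb: dominant seventh chord on C = scale degree 5 → V7.
F-Ab-C-Eb: minor seventh chord on F = scale degree 1 → i7.

i - viio43 - VI - V/V - V7 - i7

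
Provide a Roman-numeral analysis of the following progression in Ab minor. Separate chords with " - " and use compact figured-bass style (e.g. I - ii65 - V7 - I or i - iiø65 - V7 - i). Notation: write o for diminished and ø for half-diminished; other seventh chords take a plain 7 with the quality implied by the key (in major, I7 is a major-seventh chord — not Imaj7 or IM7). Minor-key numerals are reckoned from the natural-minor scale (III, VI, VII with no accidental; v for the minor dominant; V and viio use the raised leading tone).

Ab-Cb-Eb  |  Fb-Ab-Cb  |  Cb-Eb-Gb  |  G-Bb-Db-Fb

i - VI - III - viio7

Ab-Cb-Eb: minor triad on Ab = scale degree 1 → i.
Fb-Ab-Cb has root Fb, degree 6 in Ab minor, so VI.
Cb-Eb-Gb: root Cb is the mediant; major triad there is III.
G-Bb-Db-Fb: fully diminished seventh chord on G = scale degree 7 → viio7.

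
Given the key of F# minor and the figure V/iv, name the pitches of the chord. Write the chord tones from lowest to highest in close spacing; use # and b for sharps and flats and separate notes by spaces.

The slash means an applied dominant: we want the dominant of iv. In F# minor, iv is B minor, and its dominant is built on F#.
Building a major triad on F# gives F#-A#-C#.

F# A# C#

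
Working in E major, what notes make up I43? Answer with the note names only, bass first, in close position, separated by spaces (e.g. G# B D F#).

The numeral's case and figure indicate a major seventh chord. In E major its root, the first degree, is E.
Stacking thirds from E gives E-G#-B-D#.
The figured bass 43 indicates second inversion, placing the fifth (B) in the bass: B-D#-E-G#.

B D# E G#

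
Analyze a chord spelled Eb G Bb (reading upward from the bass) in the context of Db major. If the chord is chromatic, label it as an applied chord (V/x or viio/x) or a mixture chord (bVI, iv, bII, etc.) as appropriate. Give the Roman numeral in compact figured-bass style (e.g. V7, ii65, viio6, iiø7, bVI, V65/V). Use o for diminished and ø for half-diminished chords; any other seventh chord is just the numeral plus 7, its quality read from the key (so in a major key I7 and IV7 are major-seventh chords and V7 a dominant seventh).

V/V

The pitches Eb-G-Bb form a major triad rooted on Eb.
Eb is not a diatonic chord root with this quality in Db major, but it lies a perfect fifth above Ab (V), so the chord functions as an applied dominant of V.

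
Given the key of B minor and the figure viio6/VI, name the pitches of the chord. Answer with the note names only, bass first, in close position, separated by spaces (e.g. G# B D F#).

A C F#

The slash marks an applied leading-tone chord: viio of VI. In B minor, VI is G, so the leading tone to it is F#, a half step below.
Building a diminished triad on F# gives F#-A-C.
With the 6 figure the chord is in first inversion; from the bass A upward in close position it reads A-C-F#.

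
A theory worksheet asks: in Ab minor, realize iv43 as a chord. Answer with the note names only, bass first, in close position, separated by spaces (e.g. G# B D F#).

The numeral's case and figure indicate a minor seventh chord. In Ab minor its root, the fourth degree, is Db.
That chord is spelled Db-Fb-Ab-Cb.
With the 43 figure the chord is in second inversion; from the bass Ab upward in close position it reads Ab-Cb-Db-Fb.

Ab Cb Db Fb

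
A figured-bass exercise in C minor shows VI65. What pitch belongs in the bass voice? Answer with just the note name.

C

VI in C minor has root Ab; the chord is Ab-C-Eb-G.
The figure 65 means first inversion — the third is in the bass.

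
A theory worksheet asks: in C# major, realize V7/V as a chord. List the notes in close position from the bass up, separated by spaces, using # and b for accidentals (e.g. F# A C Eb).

The slash means an applied dominant: we want the dominant of V. In C# major, V is G# major, and its dominant is built on D#.
Building a dominant seventh chord on D# gives D#-F##-A#-C#.

D# F## A# C#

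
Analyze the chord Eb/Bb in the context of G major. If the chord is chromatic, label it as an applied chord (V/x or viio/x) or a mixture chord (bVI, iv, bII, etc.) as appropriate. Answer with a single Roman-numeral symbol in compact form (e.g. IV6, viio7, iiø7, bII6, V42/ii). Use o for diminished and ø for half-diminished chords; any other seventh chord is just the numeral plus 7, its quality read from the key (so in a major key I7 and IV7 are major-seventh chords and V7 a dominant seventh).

bVI64

Stacked in thirds the chord is Eb-G-Bb: a major triad on Eb.
Eb is the lowered sixth degree of G major (diatonic 6 would be E). This is a major triad on the lowered sixth degree, borrowed from the parallel minor.
With Bb in the bass the chord is in second inversion, so the figured bass is 64.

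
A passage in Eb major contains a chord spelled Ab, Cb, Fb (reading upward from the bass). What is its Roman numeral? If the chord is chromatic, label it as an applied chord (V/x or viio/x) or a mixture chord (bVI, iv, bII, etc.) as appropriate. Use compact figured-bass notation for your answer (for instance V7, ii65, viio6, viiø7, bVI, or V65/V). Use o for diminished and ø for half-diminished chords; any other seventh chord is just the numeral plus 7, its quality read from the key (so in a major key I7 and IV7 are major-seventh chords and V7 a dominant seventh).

The pitches Fb-Ab-Cb form a major triad rooted on Fb.
Fb is the lowered second degree of Eb major (diatonic 2 would be F). This is the Neapolitan sixth — a major triad on the lowered second degree, here in its customary first inversion.
With Ab in the bass the chord is in first inversion, so the figured bass is 6.

bII6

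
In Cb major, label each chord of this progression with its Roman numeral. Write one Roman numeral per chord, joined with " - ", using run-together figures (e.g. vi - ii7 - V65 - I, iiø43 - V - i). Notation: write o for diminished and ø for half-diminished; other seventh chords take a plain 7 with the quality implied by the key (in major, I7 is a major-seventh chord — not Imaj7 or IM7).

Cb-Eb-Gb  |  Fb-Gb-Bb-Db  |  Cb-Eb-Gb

Cb-Eb-Gb has root Cb, degree 1 in Cb major, so I.
Fb-Gb-Bb-Db: root Gb is the dominant; dominant seventh chord there is V42.
Cb-Eb-Gb: root Cb is the tonic; major triad there is I.

I - V42 - I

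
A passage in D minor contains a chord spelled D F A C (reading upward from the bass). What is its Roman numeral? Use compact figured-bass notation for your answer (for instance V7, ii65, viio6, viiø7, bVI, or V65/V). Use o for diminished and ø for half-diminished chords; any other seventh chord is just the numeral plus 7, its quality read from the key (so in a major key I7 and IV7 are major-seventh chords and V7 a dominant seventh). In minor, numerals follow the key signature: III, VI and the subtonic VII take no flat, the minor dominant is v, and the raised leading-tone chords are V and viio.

Stacked in thirds the chord is D-F-A-C: a minor seventh chord on D.
In D minor, D is the tonic; the diatonic minor seventh chord there is i7.

i7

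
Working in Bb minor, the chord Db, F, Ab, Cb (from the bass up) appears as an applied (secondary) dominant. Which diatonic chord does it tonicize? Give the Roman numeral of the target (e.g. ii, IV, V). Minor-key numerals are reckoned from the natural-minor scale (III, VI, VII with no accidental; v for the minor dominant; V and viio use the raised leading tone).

VI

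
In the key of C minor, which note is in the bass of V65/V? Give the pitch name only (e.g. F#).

The applied chord V65/V is rooted on D: D-F#-A-C.
The figure 65 means first inversion — the third is in the bass.

F#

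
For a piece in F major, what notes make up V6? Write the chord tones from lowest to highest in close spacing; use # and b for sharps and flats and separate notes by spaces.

E G C

The numeral's case and figure indicate a major triad. In F major its root, the dominant, is C.
Stacking thirds from C gives C-E-G.
With the 6 figure the chord is in first inversion; from the bass E upward in close position it reads E-G-C.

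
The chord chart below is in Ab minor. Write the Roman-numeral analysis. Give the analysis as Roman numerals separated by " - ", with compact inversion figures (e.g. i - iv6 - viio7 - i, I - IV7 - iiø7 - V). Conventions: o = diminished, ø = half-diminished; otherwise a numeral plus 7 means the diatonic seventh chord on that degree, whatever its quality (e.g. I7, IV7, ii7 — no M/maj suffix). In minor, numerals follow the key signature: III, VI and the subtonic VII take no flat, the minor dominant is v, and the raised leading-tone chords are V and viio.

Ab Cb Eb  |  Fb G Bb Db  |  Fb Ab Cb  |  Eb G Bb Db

i - viio42 - VI - V7

Ab-Cb-Eb has root Ab, degree 1 in Ab minor, so i.
Fb-G-Bb-Db: root G is the leading tone; fully diminished seventh chord there is viio42.
Fb-Ab-Cb has root Fb, degree 6 in Ab minor, so VI.
Eb-G-Bb-Db: root Eb is the dominant; dominant seventh chord there is V7.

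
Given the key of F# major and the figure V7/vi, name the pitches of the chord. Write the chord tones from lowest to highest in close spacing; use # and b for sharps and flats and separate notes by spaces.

A# C## E# G#

The slash means an applied dominant: we want the dominant of vi. In F# major, vi is D# minor, and its dominant is built on A#.
Building a dominant seventh chord on A# gives A#-C##-E#-G#.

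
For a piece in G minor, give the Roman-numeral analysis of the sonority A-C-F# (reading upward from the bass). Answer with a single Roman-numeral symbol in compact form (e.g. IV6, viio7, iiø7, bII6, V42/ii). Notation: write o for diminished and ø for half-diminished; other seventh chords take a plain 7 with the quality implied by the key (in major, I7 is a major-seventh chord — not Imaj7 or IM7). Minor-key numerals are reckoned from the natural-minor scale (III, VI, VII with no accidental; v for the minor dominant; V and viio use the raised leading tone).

Stacked in thirds the chord is F#-A-C: a diminished triad on F#.
F# is scale degree 7 in G minor, and a diminished triad on that degree is written viio.
With A in the bass the chord is in first inversion, so the figured bass is 6.

viio6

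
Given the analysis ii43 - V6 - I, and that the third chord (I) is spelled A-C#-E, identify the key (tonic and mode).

The chord A is a major triad rooted on A; its label is I.
If A is scale degree 1 and the mode makes that degree carry a major triad, the tonic is A and the mode is major.

A major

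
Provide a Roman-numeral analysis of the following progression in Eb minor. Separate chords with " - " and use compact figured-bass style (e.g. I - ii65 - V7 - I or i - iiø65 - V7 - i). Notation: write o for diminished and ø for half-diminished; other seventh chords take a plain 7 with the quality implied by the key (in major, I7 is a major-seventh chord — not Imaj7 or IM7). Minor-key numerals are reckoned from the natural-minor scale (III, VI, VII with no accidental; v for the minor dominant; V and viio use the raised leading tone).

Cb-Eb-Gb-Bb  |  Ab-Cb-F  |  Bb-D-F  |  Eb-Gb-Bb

VI7 - iio6 - V - i

Cb-Eb-Gb-Bb: root Cb is the submediant; major seventh chord there is VI7.
Ab-Cb-F: diminished triad on F = scale degree 2 → iio6.
Bb-D-F: root Bb is the dominant; major triad there is V.
Eb-Gb-Bb: root Eb is the tonic; minor triad there is i.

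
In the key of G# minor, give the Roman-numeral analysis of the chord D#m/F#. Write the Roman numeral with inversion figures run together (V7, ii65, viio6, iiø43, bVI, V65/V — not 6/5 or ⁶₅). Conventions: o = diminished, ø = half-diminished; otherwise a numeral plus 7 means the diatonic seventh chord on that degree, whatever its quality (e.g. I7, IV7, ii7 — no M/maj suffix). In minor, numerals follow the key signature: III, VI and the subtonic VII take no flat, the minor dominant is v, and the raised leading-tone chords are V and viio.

v6

The pitches D#-F#-A# form a minor triad rooted on D#.
D# is scale degree 5 in G# minor, and a minor triad on that degree is written v.
With F# in the bass the chord is in first inversion, so the figured bass is 6.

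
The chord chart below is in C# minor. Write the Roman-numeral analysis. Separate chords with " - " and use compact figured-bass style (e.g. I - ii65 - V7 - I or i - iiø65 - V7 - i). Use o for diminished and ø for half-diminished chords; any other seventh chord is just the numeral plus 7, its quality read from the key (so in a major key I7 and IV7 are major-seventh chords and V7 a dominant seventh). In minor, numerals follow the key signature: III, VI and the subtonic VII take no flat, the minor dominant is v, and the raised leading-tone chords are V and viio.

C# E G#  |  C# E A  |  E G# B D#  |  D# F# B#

i - VI6 - III7 - viio6

C#-E-G# has root C#, degree 1 in C# minor, so i.
C#-E-A: root A is the submediant; major triad there is VI6.
E-G#-B-D# has root E, degree 3 in C# minor, so III7.
D#-F#-B# has root B#, degree 7 in C# minor, so viio6.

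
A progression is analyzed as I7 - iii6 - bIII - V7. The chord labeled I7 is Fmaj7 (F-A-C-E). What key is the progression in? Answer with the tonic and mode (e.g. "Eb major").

The chord Fmaj7 is a major seventh chord rooted on F; its label is I7.
If F is scale degree 1 and the mode makes that degree carry a major seventh chord, the tonic is F and the mode is major.

F major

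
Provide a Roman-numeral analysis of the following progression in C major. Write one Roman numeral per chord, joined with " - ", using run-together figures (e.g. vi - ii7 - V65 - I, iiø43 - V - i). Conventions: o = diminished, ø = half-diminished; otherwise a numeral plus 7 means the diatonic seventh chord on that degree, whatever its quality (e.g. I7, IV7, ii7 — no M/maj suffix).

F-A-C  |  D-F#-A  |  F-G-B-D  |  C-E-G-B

F-A-C: major triad on F = scale degree 4 → IV.
D-F#-A: chromatic; D is V of V, so V/V.
F-G-B-D: root G is the dominant; dominant seventh chord there is V42.
C-E-G-B: root C is the tonic; major seventh chord there is I7.

IV - V/V - V42 - I7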